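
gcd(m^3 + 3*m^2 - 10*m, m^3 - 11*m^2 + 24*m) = m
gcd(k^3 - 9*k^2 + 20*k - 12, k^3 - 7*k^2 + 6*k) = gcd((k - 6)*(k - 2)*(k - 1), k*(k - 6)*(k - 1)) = k^2 - 7*k + 6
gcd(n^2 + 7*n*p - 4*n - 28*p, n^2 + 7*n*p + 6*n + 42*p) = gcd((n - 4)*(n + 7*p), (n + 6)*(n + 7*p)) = n + 7*p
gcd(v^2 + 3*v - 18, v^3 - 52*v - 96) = v + 6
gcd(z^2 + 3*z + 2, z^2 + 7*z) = 1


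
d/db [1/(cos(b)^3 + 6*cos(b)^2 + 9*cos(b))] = 3*(sin(b)/cos(b)^2 + tan(b))/(cos(b) + 3)^3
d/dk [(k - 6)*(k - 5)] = 2*k - 11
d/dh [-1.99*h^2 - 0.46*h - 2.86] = -3.98*h - 0.46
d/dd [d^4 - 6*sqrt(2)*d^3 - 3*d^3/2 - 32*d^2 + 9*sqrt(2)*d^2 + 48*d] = 4*d^3 - 18*sqrt(2)*d^2 - 9*d^2/2 - 64*d + 18*sqrt(2)*d + 48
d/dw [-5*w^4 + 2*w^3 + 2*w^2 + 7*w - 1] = -20*w^3 + 6*w^2 + 4*w + 7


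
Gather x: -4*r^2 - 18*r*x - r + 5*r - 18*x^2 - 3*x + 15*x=-4*r^2 + 4*r - 18*x^2 + x*(12 - 18*r)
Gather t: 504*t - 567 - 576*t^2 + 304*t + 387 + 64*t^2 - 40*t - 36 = -512*t^2 + 768*t - 216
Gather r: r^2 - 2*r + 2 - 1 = r^2 - 2*r + 1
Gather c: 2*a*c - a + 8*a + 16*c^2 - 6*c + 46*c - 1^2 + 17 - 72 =7*a + 16*c^2 + c*(2*a + 40) - 56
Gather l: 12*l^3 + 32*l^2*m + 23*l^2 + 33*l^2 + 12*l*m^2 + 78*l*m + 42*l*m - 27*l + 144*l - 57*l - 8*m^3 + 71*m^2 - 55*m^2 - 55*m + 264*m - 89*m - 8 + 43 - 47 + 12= 12*l^3 + l^2*(32*m + 56) + l*(12*m^2 + 120*m + 60) - 8*m^3 + 16*m^2 + 120*m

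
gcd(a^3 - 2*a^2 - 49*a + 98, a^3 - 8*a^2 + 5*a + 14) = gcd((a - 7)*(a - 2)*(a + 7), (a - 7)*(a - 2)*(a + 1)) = a^2 - 9*a + 14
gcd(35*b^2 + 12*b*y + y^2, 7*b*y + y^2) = 7*b + y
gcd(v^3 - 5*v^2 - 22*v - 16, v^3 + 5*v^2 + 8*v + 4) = v^2 + 3*v + 2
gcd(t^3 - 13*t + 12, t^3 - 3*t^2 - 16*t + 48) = t^2 + t - 12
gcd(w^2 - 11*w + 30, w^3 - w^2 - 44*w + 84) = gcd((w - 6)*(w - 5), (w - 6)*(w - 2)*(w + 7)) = w - 6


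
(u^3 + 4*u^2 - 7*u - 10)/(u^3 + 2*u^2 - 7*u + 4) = (u^3 + 4*u^2 - 7*u - 10)/(u^3 + 2*u^2 - 7*u + 4)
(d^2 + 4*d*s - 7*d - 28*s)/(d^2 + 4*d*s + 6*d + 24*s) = (d - 7)/(d + 6)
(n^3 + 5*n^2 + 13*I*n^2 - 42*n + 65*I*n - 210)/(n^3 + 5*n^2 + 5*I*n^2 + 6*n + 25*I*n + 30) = (n + 7*I)/(n - I)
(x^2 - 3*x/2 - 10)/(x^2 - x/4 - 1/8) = 4*(-2*x^2 + 3*x + 20)/(-8*x^2 + 2*x + 1)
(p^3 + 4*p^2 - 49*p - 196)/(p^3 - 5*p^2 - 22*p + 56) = (p + 7)/(p - 2)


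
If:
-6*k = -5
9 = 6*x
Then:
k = 5/6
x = 3/2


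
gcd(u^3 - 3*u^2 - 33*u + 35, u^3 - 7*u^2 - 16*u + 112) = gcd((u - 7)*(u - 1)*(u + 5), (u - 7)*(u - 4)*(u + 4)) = u - 7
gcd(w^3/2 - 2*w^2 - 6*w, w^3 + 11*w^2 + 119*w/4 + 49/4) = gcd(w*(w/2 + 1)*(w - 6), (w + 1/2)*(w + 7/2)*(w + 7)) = 1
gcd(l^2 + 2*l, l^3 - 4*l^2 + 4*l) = l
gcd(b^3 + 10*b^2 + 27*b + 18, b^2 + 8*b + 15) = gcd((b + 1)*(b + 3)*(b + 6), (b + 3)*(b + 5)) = b + 3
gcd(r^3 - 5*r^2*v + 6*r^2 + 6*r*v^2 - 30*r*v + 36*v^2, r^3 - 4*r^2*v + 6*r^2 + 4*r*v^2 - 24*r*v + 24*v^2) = r^2 - 2*r*v + 6*r - 12*v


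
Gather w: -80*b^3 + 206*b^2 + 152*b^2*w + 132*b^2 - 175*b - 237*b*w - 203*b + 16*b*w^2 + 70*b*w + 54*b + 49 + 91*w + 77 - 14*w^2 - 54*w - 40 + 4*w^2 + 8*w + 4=-80*b^3 + 338*b^2 - 324*b + w^2*(16*b - 10) + w*(152*b^2 - 167*b + 45) + 90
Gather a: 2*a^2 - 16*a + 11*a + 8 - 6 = 2*a^2 - 5*a + 2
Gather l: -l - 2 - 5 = -l - 7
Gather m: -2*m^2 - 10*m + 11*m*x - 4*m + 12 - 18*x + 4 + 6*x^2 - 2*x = -2*m^2 + m*(11*x - 14) + 6*x^2 - 20*x + 16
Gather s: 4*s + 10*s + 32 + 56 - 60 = 14*s + 28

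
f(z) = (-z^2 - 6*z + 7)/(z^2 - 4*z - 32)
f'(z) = (4 - 2*z)*(-z^2 - 6*z + 7)/(z^2 - 4*z - 32)^2 + (-2*z - 6)/(z^2 - 4*z - 32)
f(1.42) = 0.10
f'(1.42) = 0.24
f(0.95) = -0.01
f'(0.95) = 0.23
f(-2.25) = -0.86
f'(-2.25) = 0.49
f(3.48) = 0.77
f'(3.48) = 0.45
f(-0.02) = -0.22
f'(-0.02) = 0.21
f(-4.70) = 1.47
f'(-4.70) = 2.61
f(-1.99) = -0.75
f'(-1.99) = 0.40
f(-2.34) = -0.91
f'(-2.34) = 0.54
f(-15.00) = -0.51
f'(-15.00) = 0.03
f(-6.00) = 0.25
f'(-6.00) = 0.36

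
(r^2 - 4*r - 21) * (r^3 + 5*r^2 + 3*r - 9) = r^5 + r^4 - 38*r^3 - 126*r^2 - 27*r + 189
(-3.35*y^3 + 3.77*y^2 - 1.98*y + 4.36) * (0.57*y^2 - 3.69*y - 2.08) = -1.9095*y^5 + 14.5104*y^4 - 8.0719*y^3 + 1.9498*y^2 - 11.97*y - 9.0688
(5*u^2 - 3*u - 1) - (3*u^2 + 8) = 2*u^2 - 3*u - 9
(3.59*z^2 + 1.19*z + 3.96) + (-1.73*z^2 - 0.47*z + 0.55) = 1.86*z^2 + 0.72*z + 4.51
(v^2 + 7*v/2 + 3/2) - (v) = v^2 + 5*v/2 + 3/2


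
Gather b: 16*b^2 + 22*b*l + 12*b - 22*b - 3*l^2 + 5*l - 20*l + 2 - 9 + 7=16*b^2 + b*(22*l - 10) - 3*l^2 - 15*l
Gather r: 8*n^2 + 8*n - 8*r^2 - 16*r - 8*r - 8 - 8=8*n^2 + 8*n - 8*r^2 - 24*r - 16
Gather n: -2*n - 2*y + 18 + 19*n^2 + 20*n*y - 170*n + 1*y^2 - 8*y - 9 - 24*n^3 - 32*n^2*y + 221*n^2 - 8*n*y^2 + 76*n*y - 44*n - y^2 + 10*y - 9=-24*n^3 + n^2*(240 - 32*y) + n*(-8*y^2 + 96*y - 216)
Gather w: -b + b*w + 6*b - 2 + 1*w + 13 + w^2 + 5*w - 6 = 5*b + w^2 + w*(b + 6) + 5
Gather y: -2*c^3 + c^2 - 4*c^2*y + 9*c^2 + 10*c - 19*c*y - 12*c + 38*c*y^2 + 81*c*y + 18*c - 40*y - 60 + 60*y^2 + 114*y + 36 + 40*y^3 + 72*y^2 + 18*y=-2*c^3 + 10*c^2 + 16*c + 40*y^3 + y^2*(38*c + 132) + y*(-4*c^2 + 62*c + 92) - 24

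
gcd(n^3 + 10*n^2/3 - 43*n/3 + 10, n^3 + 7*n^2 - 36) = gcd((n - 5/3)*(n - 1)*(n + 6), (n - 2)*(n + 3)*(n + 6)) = n + 6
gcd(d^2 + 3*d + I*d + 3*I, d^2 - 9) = d + 3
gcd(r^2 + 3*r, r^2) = r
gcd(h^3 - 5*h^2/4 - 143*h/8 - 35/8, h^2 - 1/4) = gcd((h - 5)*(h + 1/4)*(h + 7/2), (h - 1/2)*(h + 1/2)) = 1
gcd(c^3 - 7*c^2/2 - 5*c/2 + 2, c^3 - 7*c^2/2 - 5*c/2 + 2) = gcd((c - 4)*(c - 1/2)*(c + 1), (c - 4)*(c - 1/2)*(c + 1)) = c^3 - 7*c^2/2 - 5*c/2 + 2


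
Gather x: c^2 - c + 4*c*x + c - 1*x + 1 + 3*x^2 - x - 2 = c^2 + 3*x^2 + x*(4*c - 2) - 1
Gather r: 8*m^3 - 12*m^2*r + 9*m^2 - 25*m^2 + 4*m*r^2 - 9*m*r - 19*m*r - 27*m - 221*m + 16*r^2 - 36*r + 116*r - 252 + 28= 8*m^3 - 16*m^2 - 248*m + r^2*(4*m + 16) + r*(-12*m^2 - 28*m + 80) - 224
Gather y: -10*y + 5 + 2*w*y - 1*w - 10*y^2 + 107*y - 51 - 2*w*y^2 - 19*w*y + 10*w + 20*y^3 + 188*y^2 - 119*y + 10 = 9*w + 20*y^3 + y^2*(178 - 2*w) + y*(-17*w - 22) - 36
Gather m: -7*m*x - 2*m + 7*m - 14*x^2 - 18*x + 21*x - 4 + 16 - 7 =m*(5 - 7*x) - 14*x^2 + 3*x + 5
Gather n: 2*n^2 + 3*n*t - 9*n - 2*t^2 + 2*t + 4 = 2*n^2 + n*(3*t - 9) - 2*t^2 + 2*t + 4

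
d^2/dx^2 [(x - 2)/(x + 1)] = -6/(x + 1)^3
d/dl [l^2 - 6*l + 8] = 2*l - 6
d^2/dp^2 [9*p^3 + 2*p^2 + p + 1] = 54*p + 4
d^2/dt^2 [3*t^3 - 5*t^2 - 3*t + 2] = 18*t - 10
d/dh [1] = 0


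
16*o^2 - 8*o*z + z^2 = (-4*o + z)^2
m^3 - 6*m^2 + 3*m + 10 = (m - 5)*(m - 2)*(m + 1)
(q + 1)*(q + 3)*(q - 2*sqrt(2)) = q^3 - 2*sqrt(2)*q^2 + 4*q^2 - 8*sqrt(2)*q + 3*q - 6*sqrt(2)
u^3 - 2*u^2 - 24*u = u*(u - 6)*(u + 4)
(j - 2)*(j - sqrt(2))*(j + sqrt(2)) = j^3 - 2*j^2 - 2*j + 4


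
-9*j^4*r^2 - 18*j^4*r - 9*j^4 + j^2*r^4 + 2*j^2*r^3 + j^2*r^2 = (-3*j + r)*(3*j + r)*(j*r + j)^2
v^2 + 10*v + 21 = (v + 3)*(v + 7)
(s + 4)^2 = s^2 + 8*s + 16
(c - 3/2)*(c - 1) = c^2 - 5*c/2 + 3/2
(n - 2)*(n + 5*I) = n^2 - 2*n + 5*I*n - 10*I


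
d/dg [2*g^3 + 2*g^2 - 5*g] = 6*g^2 + 4*g - 5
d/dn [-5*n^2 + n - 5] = 1 - 10*n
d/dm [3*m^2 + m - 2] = 6*m + 1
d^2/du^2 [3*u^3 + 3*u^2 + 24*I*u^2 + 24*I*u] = 18*u + 6 + 48*I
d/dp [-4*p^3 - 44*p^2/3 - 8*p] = -12*p^2 - 88*p/3 - 8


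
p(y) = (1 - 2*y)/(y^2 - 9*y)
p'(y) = (1 - 2*y)*(9 - 2*y)/(y^2 - 9*y)^2 - 2/(y^2 - 9*y)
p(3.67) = 0.32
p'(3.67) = 0.07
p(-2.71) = 0.20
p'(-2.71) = 0.03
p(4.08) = 0.36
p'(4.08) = 0.08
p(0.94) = 0.12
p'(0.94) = 0.15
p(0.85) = 0.10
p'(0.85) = 0.18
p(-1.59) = 0.25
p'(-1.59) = 0.06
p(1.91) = 0.21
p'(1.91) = 0.07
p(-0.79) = 0.33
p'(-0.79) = 0.20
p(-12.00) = 0.10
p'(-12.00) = 0.01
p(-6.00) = 0.14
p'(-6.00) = 0.01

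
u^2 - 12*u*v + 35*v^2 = (u - 7*v)*(u - 5*v)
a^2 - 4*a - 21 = (a - 7)*(a + 3)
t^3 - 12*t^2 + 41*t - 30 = (t - 6)*(t - 5)*(t - 1)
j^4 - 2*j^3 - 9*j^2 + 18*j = j*(j - 3)*(j - 2)*(j + 3)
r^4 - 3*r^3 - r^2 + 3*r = r*(r - 3)*(r - 1)*(r + 1)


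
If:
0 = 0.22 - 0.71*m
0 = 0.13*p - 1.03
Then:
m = 0.31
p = 7.92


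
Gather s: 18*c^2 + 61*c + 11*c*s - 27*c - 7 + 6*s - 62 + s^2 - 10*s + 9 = 18*c^2 + 34*c + s^2 + s*(11*c - 4) - 60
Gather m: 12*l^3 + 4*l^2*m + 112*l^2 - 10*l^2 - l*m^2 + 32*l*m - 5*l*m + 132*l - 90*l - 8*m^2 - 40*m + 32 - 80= 12*l^3 + 102*l^2 + 42*l + m^2*(-l - 8) + m*(4*l^2 + 27*l - 40) - 48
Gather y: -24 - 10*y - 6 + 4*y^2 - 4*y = 4*y^2 - 14*y - 30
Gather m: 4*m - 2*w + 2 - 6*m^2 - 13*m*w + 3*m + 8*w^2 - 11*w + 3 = -6*m^2 + m*(7 - 13*w) + 8*w^2 - 13*w + 5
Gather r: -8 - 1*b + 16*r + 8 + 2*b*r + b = r*(2*b + 16)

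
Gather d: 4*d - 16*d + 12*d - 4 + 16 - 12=0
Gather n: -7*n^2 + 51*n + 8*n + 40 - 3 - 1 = -7*n^2 + 59*n + 36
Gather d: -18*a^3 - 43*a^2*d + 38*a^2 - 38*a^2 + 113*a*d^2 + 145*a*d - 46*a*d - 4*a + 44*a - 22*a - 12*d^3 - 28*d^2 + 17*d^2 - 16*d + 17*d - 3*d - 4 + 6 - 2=-18*a^3 + 18*a - 12*d^3 + d^2*(113*a - 11) + d*(-43*a^2 + 99*a - 2)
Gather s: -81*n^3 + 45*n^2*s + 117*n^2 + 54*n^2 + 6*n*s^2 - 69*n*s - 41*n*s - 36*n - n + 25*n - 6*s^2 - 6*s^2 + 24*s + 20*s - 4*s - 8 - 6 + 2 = -81*n^3 + 171*n^2 - 12*n + s^2*(6*n - 12) + s*(45*n^2 - 110*n + 40) - 12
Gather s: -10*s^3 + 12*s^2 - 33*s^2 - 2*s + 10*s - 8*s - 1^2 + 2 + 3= -10*s^3 - 21*s^2 + 4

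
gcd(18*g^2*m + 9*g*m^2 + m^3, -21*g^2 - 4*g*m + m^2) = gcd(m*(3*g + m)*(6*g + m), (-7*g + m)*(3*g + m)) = 3*g + m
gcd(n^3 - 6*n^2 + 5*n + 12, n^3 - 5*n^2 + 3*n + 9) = n^2 - 2*n - 3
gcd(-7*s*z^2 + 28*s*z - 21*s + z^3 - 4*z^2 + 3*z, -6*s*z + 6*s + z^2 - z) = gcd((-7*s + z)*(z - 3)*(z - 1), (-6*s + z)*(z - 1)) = z - 1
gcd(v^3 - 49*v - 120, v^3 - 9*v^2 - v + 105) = v + 3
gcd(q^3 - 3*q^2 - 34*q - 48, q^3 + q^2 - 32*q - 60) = q + 2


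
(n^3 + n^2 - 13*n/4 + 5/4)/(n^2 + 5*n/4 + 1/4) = (4*n^3 + 4*n^2 - 13*n + 5)/(4*n^2 + 5*n + 1)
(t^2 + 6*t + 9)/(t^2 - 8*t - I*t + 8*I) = (t^2 + 6*t + 9)/(t^2 - 8*t - I*t + 8*I)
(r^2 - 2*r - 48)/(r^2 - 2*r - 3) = (-r^2 + 2*r + 48)/(-r^2 + 2*r + 3)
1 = 1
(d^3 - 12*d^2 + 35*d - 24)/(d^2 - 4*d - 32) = (d^2 - 4*d + 3)/(d + 4)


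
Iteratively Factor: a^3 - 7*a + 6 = (a + 3)*(a^2 - 3*a + 2) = (a - 2)*(a + 3)*(a - 1)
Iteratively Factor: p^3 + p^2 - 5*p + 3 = (p + 3)*(p^2 - 2*p + 1) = (p - 1)*(p + 3)*(p - 1)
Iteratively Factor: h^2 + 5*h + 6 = (h + 2)*(h + 3)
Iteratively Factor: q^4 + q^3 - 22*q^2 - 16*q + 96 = (q + 3)*(q^3 - 2*q^2 - 16*q + 32) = (q - 4)*(q + 3)*(q^2 + 2*q - 8) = (q - 4)*(q - 2)*(q + 3)*(q + 4)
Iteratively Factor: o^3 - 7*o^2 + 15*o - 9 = (o - 1)*(o^2 - 6*o + 9) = (o - 3)*(o - 1)*(o - 3)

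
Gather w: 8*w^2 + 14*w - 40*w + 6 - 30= 8*w^2 - 26*w - 24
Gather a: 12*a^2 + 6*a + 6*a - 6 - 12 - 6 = 12*a^2 + 12*a - 24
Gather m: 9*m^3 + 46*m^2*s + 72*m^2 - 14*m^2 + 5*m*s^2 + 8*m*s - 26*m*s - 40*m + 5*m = 9*m^3 + m^2*(46*s + 58) + m*(5*s^2 - 18*s - 35)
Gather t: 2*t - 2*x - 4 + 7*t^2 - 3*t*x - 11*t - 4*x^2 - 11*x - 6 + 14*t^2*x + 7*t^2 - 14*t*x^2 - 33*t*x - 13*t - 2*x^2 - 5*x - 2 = t^2*(14*x + 14) + t*(-14*x^2 - 36*x - 22) - 6*x^2 - 18*x - 12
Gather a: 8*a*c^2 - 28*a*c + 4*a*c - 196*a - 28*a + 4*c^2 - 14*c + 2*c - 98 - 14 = a*(8*c^2 - 24*c - 224) + 4*c^2 - 12*c - 112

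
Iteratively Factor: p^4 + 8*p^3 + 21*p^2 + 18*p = (p + 3)*(p^3 + 5*p^2 + 6*p) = p*(p + 3)*(p^2 + 5*p + 6) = p*(p + 3)^2*(p + 2)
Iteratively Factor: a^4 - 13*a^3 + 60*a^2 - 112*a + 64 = (a - 4)*(a^3 - 9*a^2 + 24*a - 16) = (a - 4)^2*(a^2 - 5*a + 4) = (a - 4)^3*(a - 1)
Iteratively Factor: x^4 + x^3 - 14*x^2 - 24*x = (x - 4)*(x^3 + 5*x^2 + 6*x) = x*(x - 4)*(x^2 + 5*x + 6) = x*(x - 4)*(x + 2)*(x + 3)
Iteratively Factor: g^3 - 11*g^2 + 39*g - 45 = (g - 5)*(g^2 - 6*g + 9) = (g - 5)*(g - 3)*(g - 3)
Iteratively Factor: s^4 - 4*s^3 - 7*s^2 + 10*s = (s - 1)*(s^3 - 3*s^2 - 10*s) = (s - 1)*(s + 2)*(s^2 - 5*s) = s*(s - 1)*(s + 2)*(s - 5)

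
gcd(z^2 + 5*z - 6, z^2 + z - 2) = z - 1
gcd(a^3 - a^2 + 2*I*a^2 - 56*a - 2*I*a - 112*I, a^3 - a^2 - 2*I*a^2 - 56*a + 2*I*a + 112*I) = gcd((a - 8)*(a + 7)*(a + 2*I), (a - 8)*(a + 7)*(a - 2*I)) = a^2 - a - 56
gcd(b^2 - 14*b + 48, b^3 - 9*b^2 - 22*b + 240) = b^2 - 14*b + 48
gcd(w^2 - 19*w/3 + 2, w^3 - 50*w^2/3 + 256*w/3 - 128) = w - 6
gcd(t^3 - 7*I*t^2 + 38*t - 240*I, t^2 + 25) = t - 5*I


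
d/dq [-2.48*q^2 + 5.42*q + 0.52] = 5.42 - 4.96*q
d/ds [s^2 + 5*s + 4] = 2*s + 5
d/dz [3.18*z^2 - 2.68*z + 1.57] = 6.36*z - 2.68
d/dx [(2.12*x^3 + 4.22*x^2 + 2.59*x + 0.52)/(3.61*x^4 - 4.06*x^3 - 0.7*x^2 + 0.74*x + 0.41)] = (-7.6532*x^6 - 30.4684*x^5 - 12.4005*x^4 + 16.6596*x^3 + 13.877*x^2 + 4.1884*x + 0.6771)/(13.0321*x^8 - 29.3132*x^7 + 11.4296*x^6 + 11.0268*x^5 - 2.5586*x^4 - 4.3652*x^3 - 0.0264*x^2 + 0.6068*x + 0.1681)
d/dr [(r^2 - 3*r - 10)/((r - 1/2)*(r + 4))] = 2*(13*r^2 + 32*r + 82)/(4*r^4 + 28*r^3 + 33*r^2 - 56*r + 16)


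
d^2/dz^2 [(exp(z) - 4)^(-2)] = 4*(exp(z) + 2)*exp(z)/(exp(z) - 4)^4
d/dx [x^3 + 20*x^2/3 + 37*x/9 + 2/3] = 3*x^2 + 40*x/3 + 37/9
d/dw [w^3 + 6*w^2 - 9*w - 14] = 3*w^2 + 12*w - 9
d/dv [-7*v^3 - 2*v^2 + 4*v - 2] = -21*v^2 - 4*v + 4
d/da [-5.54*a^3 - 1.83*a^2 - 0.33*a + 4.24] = -16.62*a^2 - 3.66*a - 0.33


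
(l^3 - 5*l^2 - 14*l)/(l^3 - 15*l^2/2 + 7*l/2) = 2*(l + 2)/(2*l - 1)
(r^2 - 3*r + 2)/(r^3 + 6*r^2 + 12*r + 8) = (r^2 - 3*r + 2)/(r^3 + 6*r^2 + 12*r + 8)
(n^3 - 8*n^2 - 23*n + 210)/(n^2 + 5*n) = n - 13 + 42/n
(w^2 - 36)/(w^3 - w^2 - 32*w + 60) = (w - 6)/(w^2 - 7*w + 10)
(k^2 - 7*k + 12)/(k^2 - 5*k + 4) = (k - 3)/(k - 1)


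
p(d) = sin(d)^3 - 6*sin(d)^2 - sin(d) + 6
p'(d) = 3*sin(d)^2*cos(d) - 12*sin(d)*cos(d) - cos(d)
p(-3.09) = 6.04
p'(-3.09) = 0.37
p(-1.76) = 0.25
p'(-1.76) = -2.57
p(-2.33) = 3.19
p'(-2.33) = -6.39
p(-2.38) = 3.50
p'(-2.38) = -6.30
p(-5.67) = 3.63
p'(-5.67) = -5.65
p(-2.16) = 2.11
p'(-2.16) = -6.14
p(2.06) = 1.13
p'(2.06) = 4.35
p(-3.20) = 5.92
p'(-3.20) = 1.69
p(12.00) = 4.65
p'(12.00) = 5.32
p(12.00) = 4.65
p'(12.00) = 5.32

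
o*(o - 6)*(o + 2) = o^3 - 4*o^2 - 12*o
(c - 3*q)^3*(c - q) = c^4 - 10*c^3*q + 36*c^2*q^2 - 54*c*q^3 + 27*q^4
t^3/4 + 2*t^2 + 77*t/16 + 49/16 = (t/4 + 1/4)*(t + 7/2)^2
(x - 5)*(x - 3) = x^2 - 8*x + 15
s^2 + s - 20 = (s - 4)*(s + 5)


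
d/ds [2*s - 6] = 2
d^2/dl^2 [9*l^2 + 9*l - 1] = 18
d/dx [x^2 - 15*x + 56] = 2*x - 15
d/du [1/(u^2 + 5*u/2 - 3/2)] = 2*(-4*u - 5)/(2*u^2 + 5*u - 3)^2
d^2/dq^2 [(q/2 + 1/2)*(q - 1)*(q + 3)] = 3*q + 3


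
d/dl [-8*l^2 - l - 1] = -16*l - 1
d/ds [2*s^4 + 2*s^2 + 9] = 8*s^3 + 4*s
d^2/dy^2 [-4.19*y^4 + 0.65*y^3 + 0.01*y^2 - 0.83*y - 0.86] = -50.28*y^2 + 3.9*y + 0.02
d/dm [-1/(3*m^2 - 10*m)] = 2*(3*m - 5)/(m^2*(3*m - 10)^2)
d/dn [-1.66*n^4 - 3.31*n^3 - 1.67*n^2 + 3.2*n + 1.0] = -6.64*n^3 - 9.93*n^2 - 3.34*n + 3.2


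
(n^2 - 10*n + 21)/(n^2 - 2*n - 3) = (n - 7)/(n + 1)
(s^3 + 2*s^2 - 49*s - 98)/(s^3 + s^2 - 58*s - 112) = (s - 7)/(s - 8)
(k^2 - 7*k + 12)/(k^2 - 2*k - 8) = (k - 3)/(k + 2)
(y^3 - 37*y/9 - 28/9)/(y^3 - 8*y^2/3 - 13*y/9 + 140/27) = 3*(y + 1)/(3*y - 5)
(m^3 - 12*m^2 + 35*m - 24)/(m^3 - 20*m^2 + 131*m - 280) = (m^2 - 4*m + 3)/(m^2 - 12*m + 35)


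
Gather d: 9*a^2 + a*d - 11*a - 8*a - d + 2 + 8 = 9*a^2 - 19*a + d*(a - 1) + 10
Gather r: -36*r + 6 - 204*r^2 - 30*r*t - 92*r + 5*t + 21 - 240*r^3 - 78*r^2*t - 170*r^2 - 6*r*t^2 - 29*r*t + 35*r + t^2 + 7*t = -240*r^3 + r^2*(-78*t - 374) + r*(-6*t^2 - 59*t - 93) + t^2 + 12*t + 27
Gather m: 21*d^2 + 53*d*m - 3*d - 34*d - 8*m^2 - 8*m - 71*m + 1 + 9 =21*d^2 - 37*d - 8*m^2 + m*(53*d - 79) + 10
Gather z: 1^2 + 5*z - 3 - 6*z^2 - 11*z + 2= -6*z^2 - 6*z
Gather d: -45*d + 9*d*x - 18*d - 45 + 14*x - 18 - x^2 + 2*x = d*(9*x - 63) - x^2 + 16*x - 63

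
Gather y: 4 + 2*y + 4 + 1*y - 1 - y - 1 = 2*y + 6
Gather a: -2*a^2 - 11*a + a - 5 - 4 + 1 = -2*a^2 - 10*a - 8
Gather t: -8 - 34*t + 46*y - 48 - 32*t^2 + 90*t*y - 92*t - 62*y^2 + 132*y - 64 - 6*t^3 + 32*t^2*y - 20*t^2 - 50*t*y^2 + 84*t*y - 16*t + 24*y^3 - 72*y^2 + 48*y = -6*t^3 + t^2*(32*y - 52) + t*(-50*y^2 + 174*y - 142) + 24*y^3 - 134*y^2 + 226*y - 120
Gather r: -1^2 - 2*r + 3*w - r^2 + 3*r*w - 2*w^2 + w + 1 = -r^2 + r*(3*w - 2) - 2*w^2 + 4*w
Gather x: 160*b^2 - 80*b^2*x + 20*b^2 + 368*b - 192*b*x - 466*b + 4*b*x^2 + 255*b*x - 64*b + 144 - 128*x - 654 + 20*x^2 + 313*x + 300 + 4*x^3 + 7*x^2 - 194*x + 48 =180*b^2 - 162*b + 4*x^3 + x^2*(4*b + 27) + x*(-80*b^2 + 63*b - 9) - 162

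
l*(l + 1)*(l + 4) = l^3 + 5*l^2 + 4*l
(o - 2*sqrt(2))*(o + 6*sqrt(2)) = o^2 + 4*sqrt(2)*o - 24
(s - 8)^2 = s^2 - 16*s + 64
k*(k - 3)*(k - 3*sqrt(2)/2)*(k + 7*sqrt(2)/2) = k^4 - 3*k^3 + 2*sqrt(2)*k^3 - 21*k^2/2 - 6*sqrt(2)*k^2 + 63*k/2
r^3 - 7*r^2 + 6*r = r*(r - 6)*(r - 1)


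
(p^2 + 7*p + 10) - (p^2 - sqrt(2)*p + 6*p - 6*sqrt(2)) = p + sqrt(2)*p + 6*sqrt(2) + 10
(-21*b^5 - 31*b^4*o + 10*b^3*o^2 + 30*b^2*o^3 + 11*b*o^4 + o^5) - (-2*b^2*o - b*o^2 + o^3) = -21*b^5 - 31*b^4*o + 10*b^3*o^2 + 30*b^2*o^3 + 2*b^2*o + 11*b*o^4 + b*o^2 + o^5 - o^3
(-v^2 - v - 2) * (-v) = v^3 + v^2 + 2*v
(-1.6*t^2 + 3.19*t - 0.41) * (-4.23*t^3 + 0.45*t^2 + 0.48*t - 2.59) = 6.768*t^5 - 14.2137*t^4 + 2.4018*t^3 + 5.4907*t^2 - 8.4589*t + 1.0619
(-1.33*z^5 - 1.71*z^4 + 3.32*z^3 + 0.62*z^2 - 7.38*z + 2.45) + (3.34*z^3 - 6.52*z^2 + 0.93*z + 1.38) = -1.33*z^5 - 1.71*z^4 + 6.66*z^3 - 5.9*z^2 - 6.45*z + 3.83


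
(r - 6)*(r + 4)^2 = r^3 + 2*r^2 - 32*r - 96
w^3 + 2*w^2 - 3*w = w*(w - 1)*(w + 3)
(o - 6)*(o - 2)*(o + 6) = o^3 - 2*o^2 - 36*o + 72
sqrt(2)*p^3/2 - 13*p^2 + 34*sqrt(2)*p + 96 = (p - 8*sqrt(2))*(p - 6*sqrt(2))*(sqrt(2)*p/2 + 1)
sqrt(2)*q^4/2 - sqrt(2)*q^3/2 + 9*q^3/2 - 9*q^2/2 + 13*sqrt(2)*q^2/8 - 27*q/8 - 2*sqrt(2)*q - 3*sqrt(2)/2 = (q - 3/2)*(q + 1/2)*(q + 4*sqrt(2))*(sqrt(2)*q/2 + 1/2)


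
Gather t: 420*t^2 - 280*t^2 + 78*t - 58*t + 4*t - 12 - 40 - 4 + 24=140*t^2 + 24*t - 32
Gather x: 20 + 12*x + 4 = 12*x + 24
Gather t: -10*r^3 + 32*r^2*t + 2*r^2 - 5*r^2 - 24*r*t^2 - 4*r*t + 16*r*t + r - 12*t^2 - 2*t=-10*r^3 - 3*r^2 + r + t^2*(-24*r - 12) + t*(32*r^2 + 12*r - 2)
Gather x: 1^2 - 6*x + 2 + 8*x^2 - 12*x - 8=8*x^2 - 18*x - 5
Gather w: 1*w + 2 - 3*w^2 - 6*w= -3*w^2 - 5*w + 2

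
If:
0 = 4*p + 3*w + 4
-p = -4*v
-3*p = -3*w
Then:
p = -4/7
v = -1/7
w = -4/7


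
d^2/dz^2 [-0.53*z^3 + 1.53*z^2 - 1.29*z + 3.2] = 3.06 - 3.18*z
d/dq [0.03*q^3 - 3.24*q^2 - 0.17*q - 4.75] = 0.09*q^2 - 6.48*q - 0.17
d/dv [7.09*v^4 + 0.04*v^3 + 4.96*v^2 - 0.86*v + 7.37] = 28.36*v^3 + 0.12*v^2 + 9.92*v - 0.86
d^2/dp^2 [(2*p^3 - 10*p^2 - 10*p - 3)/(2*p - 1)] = 4*(4*p^3 - 6*p^2 + 3*p - 21)/(8*p^3 - 12*p^2 + 6*p - 1)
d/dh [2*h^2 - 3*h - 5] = 4*h - 3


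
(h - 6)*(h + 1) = h^2 - 5*h - 6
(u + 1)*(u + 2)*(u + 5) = u^3 + 8*u^2 + 17*u + 10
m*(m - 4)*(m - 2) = m^3 - 6*m^2 + 8*m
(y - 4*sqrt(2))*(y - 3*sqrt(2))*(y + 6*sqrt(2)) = y^3 - sqrt(2)*y^2 - 60*y + 144*sqrt(2)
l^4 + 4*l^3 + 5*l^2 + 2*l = l*(l + 1)^2*(l + 2)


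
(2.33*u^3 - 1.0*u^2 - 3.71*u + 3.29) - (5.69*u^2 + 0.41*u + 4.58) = 2.33*u^3 - 6.69*u^2 - 4.12*u - 1.29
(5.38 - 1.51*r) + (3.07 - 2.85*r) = 8.45 - 4.36*r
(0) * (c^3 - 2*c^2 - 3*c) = 0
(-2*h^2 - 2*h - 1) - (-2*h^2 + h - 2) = 1 - 3*h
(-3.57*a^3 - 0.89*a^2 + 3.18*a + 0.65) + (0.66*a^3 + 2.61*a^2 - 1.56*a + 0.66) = -2.91*a^3 + 1.72*a^2 + 1.62*a + 1.31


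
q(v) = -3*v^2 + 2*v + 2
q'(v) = 2 - 6*v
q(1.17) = 0.23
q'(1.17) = -5.02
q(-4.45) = -66.31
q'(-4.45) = 28.70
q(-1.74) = -10.56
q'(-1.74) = 12.44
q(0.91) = 1.34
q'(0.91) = -3.46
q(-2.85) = -28.07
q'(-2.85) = 19.10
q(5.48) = -77.13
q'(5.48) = -30.88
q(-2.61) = -23.66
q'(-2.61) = 17.66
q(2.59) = -12.94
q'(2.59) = -13.54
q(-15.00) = -703.00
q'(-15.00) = 92.00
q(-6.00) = -118.00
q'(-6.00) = 38.00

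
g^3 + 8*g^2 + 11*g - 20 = (g - 1)*(g + 4)*(g + 5)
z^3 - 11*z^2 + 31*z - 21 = (z - 7)*(z - 3)*(z - 1)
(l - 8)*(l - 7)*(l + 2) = l^3 - 13*l^2 + 26*l + 112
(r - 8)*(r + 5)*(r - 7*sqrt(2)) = r^3 - 7*sqrt(2)*r^2 - 3*r^2 - 40*r + 21*sqrt(2)*r + 280*sqrt(2)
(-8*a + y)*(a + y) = -8*a^2 - 7*a*y + y^2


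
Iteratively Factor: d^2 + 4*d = (d + 4)*(d)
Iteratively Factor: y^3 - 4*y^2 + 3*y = (y - 3)*(y^2 - y) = (y - 3)*(y - 1)*(y)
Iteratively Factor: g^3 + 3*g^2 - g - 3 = (g + 3)*(g^2 - 1) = (g - 1)*(g + 3)*(g + 1)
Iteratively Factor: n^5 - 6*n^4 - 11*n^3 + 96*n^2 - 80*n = (n - 5)*(n^4 - n^3 - 16*n^2 + 16*n) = n*(n - 5)*(n^3 - n^2 - 16*n + 16) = n*(n - 5)*(n + 4)*(n^2 - 5*n + 4) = n*(n - 5)*(n - 1)*(n + 4)*(n - 4)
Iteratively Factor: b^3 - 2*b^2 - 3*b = (b + 1)*(b^2 - 3*b) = b*(b + 1)*(b - 3)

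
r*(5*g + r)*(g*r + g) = 5*g^2*r^2 + 5*g^2*r + g*r^3 + g*r^2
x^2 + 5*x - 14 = (x - 2)*(x + 7)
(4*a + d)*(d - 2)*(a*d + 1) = 4*a^2*d^2 - 8*a^2*d + a*d^3 - 2*a*d^2 + 4*a*d - 8*a + d^2 - 2*d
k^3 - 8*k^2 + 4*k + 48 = (k - 6)*(k - 4)*(k + 2)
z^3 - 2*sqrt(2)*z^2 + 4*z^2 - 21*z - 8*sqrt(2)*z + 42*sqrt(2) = (z - 3)*(z + 7)*(z - 2*sqrt(2))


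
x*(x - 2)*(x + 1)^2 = x^4 - 3*x^2 - 2*x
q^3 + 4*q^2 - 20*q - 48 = (q - 4)*(q + 2)*(q + 6)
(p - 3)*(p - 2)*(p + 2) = p^3 - 3*p^2 - 4*p + 12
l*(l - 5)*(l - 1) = l^3 - 6*l^2 + 5*l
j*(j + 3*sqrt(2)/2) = j^2 + 3*sqrt(2)*j/2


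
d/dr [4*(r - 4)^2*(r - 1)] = 12*(r - 4)*(r - 2)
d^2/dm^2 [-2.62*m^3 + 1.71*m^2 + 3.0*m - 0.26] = 3.42 - 15.72*m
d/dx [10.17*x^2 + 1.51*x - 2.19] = 20.34*x + 1.51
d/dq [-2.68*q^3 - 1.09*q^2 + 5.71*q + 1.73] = -8.04*q^2 - 2.18*q + 5.71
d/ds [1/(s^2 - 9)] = -2*s/(s^2 - 9)^2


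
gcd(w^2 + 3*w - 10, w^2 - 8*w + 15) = 1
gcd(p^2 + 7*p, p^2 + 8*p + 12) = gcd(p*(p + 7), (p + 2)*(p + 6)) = 1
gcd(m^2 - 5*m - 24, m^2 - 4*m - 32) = m - 8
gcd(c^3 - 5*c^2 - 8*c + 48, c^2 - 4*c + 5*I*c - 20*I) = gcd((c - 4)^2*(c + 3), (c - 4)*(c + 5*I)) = c - 4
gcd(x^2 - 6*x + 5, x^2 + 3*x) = 1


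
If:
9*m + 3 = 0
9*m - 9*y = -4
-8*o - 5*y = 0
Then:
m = -1/3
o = -5/72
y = 1/9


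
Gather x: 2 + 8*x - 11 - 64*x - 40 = -56*x - 49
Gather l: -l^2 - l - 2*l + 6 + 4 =-l^2 - 3*l + 10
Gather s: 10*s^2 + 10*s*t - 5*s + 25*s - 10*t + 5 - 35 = 10*s^2 + s*(10*t + 20) - 10*t - 30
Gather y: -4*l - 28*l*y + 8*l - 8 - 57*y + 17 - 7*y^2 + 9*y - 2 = 4*l - 7*y^2 + y*(-28*l - 48) + 7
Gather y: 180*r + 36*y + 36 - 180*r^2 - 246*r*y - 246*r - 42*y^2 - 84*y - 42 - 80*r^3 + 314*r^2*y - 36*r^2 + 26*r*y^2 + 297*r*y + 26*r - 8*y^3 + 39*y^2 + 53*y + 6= -80*r^3 - 216*r^2 - 40*r - 8*y^3 + y^2*(26*r - 3) + y*(314*r^2 + 51*r + 5)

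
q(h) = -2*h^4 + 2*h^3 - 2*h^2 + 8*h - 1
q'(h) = -8*h^3 + 6*h^2 - 4*h + 8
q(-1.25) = -22.91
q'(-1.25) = 38.00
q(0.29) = 1.19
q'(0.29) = 7.15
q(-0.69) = -8.58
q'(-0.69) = 16.24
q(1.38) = 4.23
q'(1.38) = -7.12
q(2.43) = -34.41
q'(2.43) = -81.08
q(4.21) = -481.82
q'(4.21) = -499.44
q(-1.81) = -55.36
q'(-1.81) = 82.33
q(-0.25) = -3.16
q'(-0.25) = 9.50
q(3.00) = -103.00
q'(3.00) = -166.00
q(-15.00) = -108571.00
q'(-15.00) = 28418.00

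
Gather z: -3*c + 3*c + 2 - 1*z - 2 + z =0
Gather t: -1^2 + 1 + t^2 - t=t^2 - t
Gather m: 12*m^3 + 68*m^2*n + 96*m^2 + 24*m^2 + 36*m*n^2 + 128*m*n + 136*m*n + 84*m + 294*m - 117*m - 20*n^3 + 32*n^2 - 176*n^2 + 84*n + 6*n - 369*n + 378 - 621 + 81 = 12*m^3 + m^2*(68*n + 120) + m*(36*n^2 + 264*n + 261) - 20*n^3 - 144*n^2 - 279*n - 162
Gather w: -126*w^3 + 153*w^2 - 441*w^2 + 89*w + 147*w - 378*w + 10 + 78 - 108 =-126*w^3 - 288*w^2 - 142*w - 20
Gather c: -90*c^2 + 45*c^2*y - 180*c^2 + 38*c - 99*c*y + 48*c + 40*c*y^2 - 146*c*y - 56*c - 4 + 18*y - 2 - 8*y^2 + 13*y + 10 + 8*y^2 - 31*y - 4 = c^2*(45*y - 270) + c*(40*y^2 - 245*y + 30)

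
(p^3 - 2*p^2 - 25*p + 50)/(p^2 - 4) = (p^2 - 25)/(p + 2)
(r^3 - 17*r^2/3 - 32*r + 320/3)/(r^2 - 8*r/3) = r - 3 - 40/r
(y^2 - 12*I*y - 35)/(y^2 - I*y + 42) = (y - 5*I)/(y + 6*I)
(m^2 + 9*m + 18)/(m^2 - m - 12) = (m + 6)/(m - 4)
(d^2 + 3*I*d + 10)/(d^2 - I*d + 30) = (d - 2*I)/(d - 6*I)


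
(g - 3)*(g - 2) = g^2 - 5*g + 6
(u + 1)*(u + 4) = u^2 + 5*u + 4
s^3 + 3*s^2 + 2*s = s*(s + 1)*(s + 2)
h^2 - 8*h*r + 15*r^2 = (h - 5*r)*(h - 3*r)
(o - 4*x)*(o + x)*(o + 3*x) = o^3 - 13*o*x^2 - 12*x^3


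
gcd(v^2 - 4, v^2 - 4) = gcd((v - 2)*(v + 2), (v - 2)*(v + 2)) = v^2 - 4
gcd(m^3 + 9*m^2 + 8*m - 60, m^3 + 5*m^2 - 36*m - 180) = m^2 + 11*m + 30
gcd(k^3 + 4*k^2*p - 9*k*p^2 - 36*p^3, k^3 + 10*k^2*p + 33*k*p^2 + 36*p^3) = k^2 + 7*k*p + 12*p^2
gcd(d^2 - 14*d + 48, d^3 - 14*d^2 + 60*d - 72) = d - 6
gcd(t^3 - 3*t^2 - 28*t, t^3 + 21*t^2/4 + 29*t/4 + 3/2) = 1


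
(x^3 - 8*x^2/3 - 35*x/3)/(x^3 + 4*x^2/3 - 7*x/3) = (x - 5)/(x - 1)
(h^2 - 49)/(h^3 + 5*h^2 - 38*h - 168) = (h - 7)/(h^2 - 2*h - 24)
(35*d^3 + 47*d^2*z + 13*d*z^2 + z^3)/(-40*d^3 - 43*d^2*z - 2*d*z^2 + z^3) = (7*d + z)/(-8*d + z)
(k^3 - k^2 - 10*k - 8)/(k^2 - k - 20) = (-k^3 + k^2 + 10*k + 8)/(-k^2 + k + 20)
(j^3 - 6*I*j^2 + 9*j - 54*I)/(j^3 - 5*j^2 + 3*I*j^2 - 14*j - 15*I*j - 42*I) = (j^2 - 9*I*j - 18)/(j^2 - 5*j - 14)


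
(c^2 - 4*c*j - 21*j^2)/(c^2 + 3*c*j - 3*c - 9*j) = (c - 7*j)/(c - 3)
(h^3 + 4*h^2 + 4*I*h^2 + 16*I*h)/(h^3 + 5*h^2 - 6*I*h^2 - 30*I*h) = (h^2 + 4*h*(1 + I) + 16*I)/(h^2 + h*(5 - 6*I) - 30*I)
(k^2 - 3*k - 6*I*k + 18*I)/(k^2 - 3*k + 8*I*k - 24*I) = (k - 6*I)/(k + 8*I)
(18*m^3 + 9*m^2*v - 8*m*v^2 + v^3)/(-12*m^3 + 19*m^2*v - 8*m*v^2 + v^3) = (-6*m^2 - 5*m*v + v^2)/(4*m^2 - 5*m*v + v^2)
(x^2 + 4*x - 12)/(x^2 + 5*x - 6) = (x - 2)/(x - 1)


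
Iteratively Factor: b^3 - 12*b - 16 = (b + 2)*(b^2 - 2*b - 8) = (b - 4)*(b + 2)*(b + 2)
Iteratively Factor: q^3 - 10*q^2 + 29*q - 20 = (q - 1)*(q^2 - 9*q + 20) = (q - 5)*(q - 1)*(q - 4)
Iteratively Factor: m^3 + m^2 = (m)*(m^2 + m) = m*(m + 1)*(m)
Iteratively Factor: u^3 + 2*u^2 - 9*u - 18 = (u - 3)*(u^2 + 5*u + 6) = (u - 3)*(u + 2)*(u + 3)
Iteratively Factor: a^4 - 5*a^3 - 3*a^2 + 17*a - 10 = (a + 2)*(a^3 - 7*a^2 + 11*a - 5) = (a - 1)*(a + 2)*(a^2 - 6*a + 5) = (a - 5)*(a - 1)*(a + 2)*(a - 1)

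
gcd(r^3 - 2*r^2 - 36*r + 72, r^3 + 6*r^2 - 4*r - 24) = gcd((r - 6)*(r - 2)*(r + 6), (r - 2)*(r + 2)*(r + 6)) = r^2 + 4*r - 12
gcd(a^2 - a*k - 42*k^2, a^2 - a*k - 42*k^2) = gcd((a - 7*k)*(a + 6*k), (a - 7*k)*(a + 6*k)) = a^2 - a*k - 42*k^2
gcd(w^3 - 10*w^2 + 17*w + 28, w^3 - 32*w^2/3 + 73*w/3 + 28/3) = w^2 - 11*w + 28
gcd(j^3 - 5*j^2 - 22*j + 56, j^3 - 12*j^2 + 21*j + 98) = j - 7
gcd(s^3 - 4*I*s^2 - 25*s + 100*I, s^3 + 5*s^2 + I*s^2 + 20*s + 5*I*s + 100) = s^2 + s*(5 - 4*I) - 20*I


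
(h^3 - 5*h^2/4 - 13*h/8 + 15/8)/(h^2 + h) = (8*h^3 - 10*h^2 - 13*h + 15)/(8*h*(h + 1))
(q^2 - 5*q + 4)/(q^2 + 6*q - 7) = (q - 4)/(q + 7)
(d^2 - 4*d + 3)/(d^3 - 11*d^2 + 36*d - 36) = (d - 1)/(d^2 - 8*d + 12)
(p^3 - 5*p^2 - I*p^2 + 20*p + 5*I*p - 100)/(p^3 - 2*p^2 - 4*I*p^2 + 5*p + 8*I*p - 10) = (p^2 + p*(-5 + 4*I) - 20*I)/(p^2 + p*(-2 + I) - 2*I)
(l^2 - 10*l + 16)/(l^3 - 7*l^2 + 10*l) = (l - 8)/(l*(l - 5))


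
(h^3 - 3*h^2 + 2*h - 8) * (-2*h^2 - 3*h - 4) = -2*h^5 + 3*h^4 + h^3 + 22*h^2 + 16*h + 32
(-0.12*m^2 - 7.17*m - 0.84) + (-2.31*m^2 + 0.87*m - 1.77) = -2.43*m^2 - 6.3*m - 2.61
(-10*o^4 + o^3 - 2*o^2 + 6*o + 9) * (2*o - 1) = -20*o^5 + 12*o^4 - 5*o^3 + 14*o^2 + 12*o - 9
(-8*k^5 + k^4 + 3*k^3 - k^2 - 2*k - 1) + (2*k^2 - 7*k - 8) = -8*k^5 + k^4 + 3*k^3 + k^2 - 9*k - 9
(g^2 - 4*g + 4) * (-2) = -2*g^2 + 8*g - 8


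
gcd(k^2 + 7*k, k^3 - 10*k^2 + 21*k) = k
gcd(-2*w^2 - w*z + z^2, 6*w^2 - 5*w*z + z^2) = -2*w + z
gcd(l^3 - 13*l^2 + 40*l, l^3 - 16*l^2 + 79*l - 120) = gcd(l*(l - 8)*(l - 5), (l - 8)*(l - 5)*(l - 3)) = l^2 - 13*l + 40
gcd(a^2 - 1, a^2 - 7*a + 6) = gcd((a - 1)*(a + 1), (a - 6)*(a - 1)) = a - 1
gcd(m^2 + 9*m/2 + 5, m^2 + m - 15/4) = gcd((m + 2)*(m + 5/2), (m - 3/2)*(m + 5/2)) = m + 5/2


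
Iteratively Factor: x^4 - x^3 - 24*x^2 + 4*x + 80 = (x - 2)*(x^3 + x^2 - 22*x - 40) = (x - 2)*(x + 2)*(x^2 - x - 20) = (x - 2)*(x + 2)*(x + 4)*(x - 5)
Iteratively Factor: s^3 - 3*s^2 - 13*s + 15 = (s - 1)*(s^2 - 2*s - 15) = (s - 5)*(s - 1)*(s + 3)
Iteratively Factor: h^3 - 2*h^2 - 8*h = (h)*(h^2 - 2*h - 8) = h*(h + 2)*(h - 4)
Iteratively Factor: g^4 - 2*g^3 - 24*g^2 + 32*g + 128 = (g - 4)*(g^3 + 2*g^2 - 16*g - 32) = (g - 4)*(g + 4)*(g^2 - 2*g - 8) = (g - 4)^2*(g + 4)*(g + 2)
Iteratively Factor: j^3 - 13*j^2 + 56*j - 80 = (j - 4)*(j^2 - 9*j + 20) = (j - 5)*(j - 4)*(j - 4)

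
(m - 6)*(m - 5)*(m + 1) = m^3 - 10*m^2 + 19*m + 30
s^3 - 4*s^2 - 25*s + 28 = (s - 7)*(s - 1)*(s + 4)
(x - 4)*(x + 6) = x^2 + 2*x - 24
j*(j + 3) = j^2 + 3*j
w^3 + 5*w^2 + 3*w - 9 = (w - 1)*(w + 3)^2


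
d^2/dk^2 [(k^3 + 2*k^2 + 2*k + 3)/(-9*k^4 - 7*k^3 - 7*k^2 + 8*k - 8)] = 2*(-81*k^9 - 486*k^8 - 1161*k^7 - 3865*k^6 - 3675*k^5 - 1581*k^4 + 1150*k^3 + 2559*k^2 + 1152*k - 280)/(729*k^12 + 1701*k^11 + 3024*k^10 + 1045*k^9 + 1272*k^8 - 147*k^7 + 3919*k^6 - 936*k^5 + 1560*k^4 - 1856*k^3 + 2880*k^2 - 1536*k + 512)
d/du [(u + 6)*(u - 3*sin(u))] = u - (u + 6)*(3*cos(u) - 1) - 3*sin(u)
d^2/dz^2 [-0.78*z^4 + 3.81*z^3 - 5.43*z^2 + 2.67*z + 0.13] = -9.36*z^2 + 22.86*z - 10.86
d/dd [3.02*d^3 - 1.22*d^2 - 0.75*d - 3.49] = 9.06*d^2 - 2.44*d - 0.75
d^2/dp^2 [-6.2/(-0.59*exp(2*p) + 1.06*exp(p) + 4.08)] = ((6.572 - 14.632*exp(p))*(-0.59*exp(2*p) + 1.06*exp(p) + 4.08) - 6.2*(1.18*exp(p) - 1.06)*(2.36*exp(p) - 2.12)*exp(p))*exp(p)/(-0.59*exp(2*p) + 1.06*exp(p) + 4.08)^3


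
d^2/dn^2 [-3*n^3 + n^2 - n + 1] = 2 - 18*n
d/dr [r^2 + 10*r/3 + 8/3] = 2*r + 10/3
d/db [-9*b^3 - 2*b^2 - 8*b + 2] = -27*b^2 - 4*b - 8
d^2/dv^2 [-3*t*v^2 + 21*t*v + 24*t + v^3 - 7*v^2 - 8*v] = -6*t + 6*v - 14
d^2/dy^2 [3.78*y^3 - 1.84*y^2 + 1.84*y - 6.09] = 22.68*y - 3.68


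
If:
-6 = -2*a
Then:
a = 3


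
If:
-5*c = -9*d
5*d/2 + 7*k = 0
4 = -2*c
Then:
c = -2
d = -10/9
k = 25/63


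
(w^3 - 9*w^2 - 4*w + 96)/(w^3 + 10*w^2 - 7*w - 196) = (w^2 - 5*w - 24)/(w^2 + 14*w + 49)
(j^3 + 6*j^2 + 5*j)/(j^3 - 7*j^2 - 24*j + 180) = j*(j + 1)/(j^2 - 12*j + 36)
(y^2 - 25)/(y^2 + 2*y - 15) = (y - 5)/(y - 3)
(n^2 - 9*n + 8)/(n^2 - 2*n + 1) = (n - 8)/(n - 1)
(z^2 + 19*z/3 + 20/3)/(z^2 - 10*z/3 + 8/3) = (3*z^2 + 19*z + 20)/(3*z^2 - 10*z + 8)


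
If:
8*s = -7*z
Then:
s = -7*z/8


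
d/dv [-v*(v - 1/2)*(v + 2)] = -3*v^2 - 3*v + 1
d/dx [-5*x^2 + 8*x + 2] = 8 - 10*x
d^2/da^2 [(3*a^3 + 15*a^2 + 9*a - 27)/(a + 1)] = 6*(a^3 + 3*a^2 + 3*a - 7)/(a^3 + 3*a^2 + 3*a + 1)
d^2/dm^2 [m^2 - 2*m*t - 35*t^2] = 2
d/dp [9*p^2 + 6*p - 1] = 18*p + 6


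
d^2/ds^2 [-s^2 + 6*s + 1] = -2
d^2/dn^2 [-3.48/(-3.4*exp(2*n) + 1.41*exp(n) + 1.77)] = ((4.9068 - 47.328*exp(n))*(-3.4*exp(2*n) + 1.41*exp(n) + 1.77) - 3.48*(6.8*exp(n) - 1.41)*(13.6*exp(n) - 2.82)*exp(n))*exp(n)/(-3.4*exp(2*n) + 1.41*exp(n) + 1.77)^3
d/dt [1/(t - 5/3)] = -9/(3*t - 5)^2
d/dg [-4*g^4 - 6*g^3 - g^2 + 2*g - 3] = -16*g^3 - 18*g^2 - 2*g + 2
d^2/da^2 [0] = 0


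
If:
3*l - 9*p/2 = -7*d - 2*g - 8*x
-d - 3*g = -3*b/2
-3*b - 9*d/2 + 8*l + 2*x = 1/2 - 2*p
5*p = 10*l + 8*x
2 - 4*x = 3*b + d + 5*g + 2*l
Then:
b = 562/1767 - 4504*x/8835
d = 59/589 - 2636*x/2945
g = 128*x/2945 + 74/589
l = 187/1178 - 528*x/589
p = 187/589 - 568*x/2945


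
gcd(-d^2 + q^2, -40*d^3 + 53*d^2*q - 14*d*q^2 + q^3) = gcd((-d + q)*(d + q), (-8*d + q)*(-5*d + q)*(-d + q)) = -d + q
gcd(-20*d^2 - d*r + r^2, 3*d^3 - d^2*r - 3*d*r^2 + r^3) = 1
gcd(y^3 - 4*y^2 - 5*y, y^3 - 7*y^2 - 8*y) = y^2 + y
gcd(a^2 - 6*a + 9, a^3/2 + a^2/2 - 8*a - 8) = 1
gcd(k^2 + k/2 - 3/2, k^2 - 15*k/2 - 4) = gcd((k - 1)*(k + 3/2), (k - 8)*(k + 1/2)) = 1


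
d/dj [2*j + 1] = 2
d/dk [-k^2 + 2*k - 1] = 2 - 2*k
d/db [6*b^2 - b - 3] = 12*b - 1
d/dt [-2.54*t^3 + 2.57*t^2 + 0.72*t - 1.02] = -7.62*t^2 + 5.14*t + 0.72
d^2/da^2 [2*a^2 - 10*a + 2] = 4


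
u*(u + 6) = u^2 + 6*u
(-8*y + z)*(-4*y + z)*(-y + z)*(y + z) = -32*y^4 + 12*y^3*z + 31*y^2*z^2 - 12*y*z^3 + z^4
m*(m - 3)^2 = m^3 - 6*m^2 + 9*m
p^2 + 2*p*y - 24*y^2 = (p - 4*y)*(p + 6*y)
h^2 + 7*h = h*(h + 7)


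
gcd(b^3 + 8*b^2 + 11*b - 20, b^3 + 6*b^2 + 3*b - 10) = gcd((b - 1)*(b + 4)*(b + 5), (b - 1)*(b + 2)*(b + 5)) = b^2 + 4*b - 5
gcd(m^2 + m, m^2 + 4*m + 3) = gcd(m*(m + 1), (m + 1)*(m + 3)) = m + 1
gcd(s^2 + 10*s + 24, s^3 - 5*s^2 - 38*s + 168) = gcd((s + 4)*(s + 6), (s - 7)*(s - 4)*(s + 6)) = s + 6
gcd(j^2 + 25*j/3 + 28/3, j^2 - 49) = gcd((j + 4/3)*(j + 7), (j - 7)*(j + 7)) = j + 7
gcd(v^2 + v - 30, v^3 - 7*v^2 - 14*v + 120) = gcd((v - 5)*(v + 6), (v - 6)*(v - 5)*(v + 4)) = v - 5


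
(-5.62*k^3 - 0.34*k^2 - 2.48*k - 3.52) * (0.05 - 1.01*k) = 5.6762*k^4 + 0.0624*k^3 + 2.4878*k^2 + 3.4312*k - 0.176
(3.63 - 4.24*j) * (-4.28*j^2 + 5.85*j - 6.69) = 18.1472*j^3 - 40.3404*j^2 + 49.6011*j - 24.2847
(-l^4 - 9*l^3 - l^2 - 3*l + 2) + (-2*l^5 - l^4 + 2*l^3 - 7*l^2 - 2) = -2*l^5 - 2*l^4 - 7*l^3 - 8*l^2 - 3*l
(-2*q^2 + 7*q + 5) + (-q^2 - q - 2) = -3*q^2 + 6*q + 3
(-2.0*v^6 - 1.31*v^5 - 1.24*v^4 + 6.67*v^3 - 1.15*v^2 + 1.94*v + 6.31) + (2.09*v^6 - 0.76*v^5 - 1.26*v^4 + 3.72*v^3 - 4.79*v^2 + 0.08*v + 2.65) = 0.0899999999999999*v^6 - 2.07*v^5 - 2.5*v^4 + 10.39*v^3 - 5.94*v^2 + 2.02*v + 8.96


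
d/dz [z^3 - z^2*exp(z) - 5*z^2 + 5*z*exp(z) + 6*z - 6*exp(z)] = -z^2*exp(z) + 3*z^2 + 3*z*exp(z) - 10*z - exp(z) + 6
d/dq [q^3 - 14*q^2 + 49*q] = 3*q^2 - 28*q + 49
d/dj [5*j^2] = 10*j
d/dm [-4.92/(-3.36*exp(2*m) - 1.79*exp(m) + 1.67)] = (-33.0624*exp(m) - 8.8068)*exp(m)/(3.36*exp(2*m) + 1.79*exp(m) - 1.67)^2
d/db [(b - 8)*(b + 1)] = 2*b - 7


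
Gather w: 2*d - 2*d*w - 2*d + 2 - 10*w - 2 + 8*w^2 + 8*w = 8*w^2 + w*(-2*d - 2)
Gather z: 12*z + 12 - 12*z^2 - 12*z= 12 - 12*z^2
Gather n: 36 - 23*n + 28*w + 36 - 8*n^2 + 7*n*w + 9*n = -8*n^2 + n*(7*w - 14) + 28*w + 72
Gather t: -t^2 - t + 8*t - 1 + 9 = -t^2 + 7*t + 8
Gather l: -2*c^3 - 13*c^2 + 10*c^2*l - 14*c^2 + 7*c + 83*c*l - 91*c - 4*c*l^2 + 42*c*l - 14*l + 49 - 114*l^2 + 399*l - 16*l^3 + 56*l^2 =-2*c^3 - 27*c^2 - 84*c - 16*l^3 + l^2*(-4*c - 58) + l*(10*c^2 + 125*c + 385) + 49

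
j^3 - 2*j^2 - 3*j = j*(j - 3)*(j + 1)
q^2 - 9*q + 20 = (q - 5)*(q - 4)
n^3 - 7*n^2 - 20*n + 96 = (n - 8)*(n - 3)*(n + 4)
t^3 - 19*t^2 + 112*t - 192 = (t - 8)^2*(t - 3)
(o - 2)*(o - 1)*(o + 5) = o^3 + 2*o^2 - 13*o + 10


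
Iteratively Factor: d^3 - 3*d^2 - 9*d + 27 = (d + 3)*(d^2 - 6*d + 9) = (d - 3)*(d + 3)*(d - 3)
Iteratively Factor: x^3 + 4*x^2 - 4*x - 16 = (x + 4)*(x^2 - 4) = (x - 2)*(x + 4)*(x + 2)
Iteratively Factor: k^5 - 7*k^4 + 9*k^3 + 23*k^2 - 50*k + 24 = (k + 2)*(k^4 - 9*k^3 + 27*k^2 - 31*k + 12) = (k - 1)*(k + 2)*(k^3 - 8*k^2 + 19*k - 12) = (k - 4)*(k - 1)*(k + 2)*(k^2 - 4*k + 3) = (k - 4)*(k - 3)*(k - 1)*(k + 2)*(k - 1)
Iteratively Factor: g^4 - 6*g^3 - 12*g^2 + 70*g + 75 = (g - 5)*(g^3 - g^2 - 17*g - 15) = (g - 5)^2*(g^2 + 4*g + 3) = (g - 5)^2*(g + 1)*(g + 3)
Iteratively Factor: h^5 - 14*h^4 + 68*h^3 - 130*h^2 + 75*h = (h - 5)*(h^4 - 9*h^3 + 23*h^2 - 15*h) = (h - 5)*(h - 1)*(h^3 - 8*h^2 + 15*h) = h*(h - 5)*(h - 1)*(h^2 - 8*h + 15) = h*(h - 5)*(h - 3)*(h - 1)*(h - 5)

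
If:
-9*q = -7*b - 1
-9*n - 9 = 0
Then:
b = 9*q/7 - 1/7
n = -1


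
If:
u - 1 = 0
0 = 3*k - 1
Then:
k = 1/3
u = 1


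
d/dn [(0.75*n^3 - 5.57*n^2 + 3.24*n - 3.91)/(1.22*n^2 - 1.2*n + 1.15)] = (0.915*n^4 - 1.8*n^3 + 5.3187*n^2 - 3.2706*n - 0.966)/(1.4884*n^4 - 2.928*n^3 + 4.246*n^2 - 2.76*n + 1.3225)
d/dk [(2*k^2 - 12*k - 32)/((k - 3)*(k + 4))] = 2*(7*k^2 + 8*k + 88)/(k^4 + 2*k^3 - 23*k^2 - 24*k + 144)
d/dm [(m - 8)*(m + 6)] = 2*m - 2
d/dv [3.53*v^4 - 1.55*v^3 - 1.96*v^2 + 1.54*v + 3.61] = 14.12*v^3 - 4.65*v^2 - 3.92*v + 1.54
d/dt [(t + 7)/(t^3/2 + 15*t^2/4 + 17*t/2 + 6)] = 4*(2*t^3 + 15*t^2 + 34*t - 2*(t + 7)*(3*t^2 + 15*t + 17) + 24)/(2*t^3 + 15*t^2 + 34*t + 24)^2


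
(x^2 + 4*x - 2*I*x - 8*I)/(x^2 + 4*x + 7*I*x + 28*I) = (x - 2*I)/(x + 7*I)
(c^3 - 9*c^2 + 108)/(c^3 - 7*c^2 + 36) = (c^2 - 3*c - 18)/(c^2 - c - 6)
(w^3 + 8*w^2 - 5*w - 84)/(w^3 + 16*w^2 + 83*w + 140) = (w - 3)/(w + 5)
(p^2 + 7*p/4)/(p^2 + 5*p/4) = (4*p + 7)/(4*p + 5)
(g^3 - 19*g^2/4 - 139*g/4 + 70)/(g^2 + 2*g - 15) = (g^2 - 39*g/4 + 14)/(g - 3)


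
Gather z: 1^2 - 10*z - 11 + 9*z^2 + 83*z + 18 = 9*z^2 + 73*z + 8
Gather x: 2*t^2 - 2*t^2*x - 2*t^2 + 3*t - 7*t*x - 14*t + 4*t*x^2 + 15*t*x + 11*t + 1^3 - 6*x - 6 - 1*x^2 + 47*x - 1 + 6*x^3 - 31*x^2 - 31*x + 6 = 6*x^3 + x^2*(4*t - 32) + x*(-2*t^2 + 8*t + 10)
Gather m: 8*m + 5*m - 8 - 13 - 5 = 13*m - 26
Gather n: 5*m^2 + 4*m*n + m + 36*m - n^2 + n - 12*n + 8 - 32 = 5*m^2 + 37*m - n^2 + n*(4*m - 11) - 24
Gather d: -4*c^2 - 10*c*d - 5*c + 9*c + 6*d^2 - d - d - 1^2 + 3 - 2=-4*c^2 + 4*c + 6*d^2 + d*(-10*c - 2)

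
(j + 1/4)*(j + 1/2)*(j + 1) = j^3 + 7*j^2/4 + 7*j/8 + 1/8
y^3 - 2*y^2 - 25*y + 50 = (y - 5)*(y - 2)*(y + 5)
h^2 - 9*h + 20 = (h - 5)*(h - 4)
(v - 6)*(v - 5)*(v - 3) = v^3 - 14*v^2 + 63*v - 90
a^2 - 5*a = a*(a - 5)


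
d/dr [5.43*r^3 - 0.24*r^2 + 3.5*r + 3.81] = 16.29*r^2 - 0.48*r + 3.5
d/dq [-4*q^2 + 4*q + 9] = 4 - 8*q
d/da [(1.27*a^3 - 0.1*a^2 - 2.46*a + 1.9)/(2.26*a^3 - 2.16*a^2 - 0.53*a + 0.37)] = (-2.5172*a^4 + 9.773*a^3 - 16.7329*a^2 + 8.134*a + 0.0967999999999999)/(5.1076*a^6 - 9.7632*a^5 + 2.27*a^4 + 3.962*a^3 - 1.3175*a^2 - 0.3922*a + 0.1369)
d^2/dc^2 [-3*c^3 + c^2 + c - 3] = 2 - 18*c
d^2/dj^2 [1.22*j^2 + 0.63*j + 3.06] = 2.44000000000000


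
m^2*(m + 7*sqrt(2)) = m^3 + 7*sqrt(2)*m^2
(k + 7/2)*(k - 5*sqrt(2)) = k^2 - 5*sqrt(2)*k + 7*k/2 - 35*sqrt(2)/2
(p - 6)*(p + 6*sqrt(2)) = p^2 - 6*p + 6*sqrt(2)*p - 36*sqrt(2)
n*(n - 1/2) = n^2 - n/2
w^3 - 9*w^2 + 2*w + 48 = (w - 8)*(w - 3)*(w + 2)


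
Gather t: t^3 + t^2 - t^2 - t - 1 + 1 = t^3 - t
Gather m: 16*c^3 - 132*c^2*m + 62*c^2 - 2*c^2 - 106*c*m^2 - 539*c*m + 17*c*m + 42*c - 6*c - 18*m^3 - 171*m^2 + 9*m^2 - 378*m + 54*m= 16*c^3 + 60*c^2 + 36*c - 18*m^3 + m^2*(-106*c - 162) + m*(-132*c^2 - 522*c - 324)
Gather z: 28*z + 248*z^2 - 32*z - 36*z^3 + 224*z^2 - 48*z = -36*z^3 + 472*z^2 - 52*z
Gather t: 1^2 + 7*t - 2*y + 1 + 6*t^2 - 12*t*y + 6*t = 6*t^2 + t*(13 - 12*y) - 2*y + 2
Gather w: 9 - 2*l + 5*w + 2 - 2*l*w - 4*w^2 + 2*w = -2*l - 4*w^2 + w*(7 - 2*l) + 11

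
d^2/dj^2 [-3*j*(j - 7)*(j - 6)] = 78 - 18*j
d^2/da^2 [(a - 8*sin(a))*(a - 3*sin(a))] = 11*a*sin(a) - 96*sin(a)^2 - 22*cos(a) + 50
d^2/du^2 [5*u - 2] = 0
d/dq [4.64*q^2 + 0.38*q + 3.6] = 9.28*q + 0.38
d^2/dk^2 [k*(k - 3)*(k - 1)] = 6*k - 8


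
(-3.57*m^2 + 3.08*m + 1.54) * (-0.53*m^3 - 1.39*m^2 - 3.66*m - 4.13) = 1.8921*m^5 + 3.3299*m^4 + 7.9688*m^3 + 1.3307*m^2 - 18.3568*m - 6.3602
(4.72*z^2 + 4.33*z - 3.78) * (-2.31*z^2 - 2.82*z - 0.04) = -10.9032*z^4 - 23.3127*z^3 - 3.6676*z^2 + 10.4864*z + 0.1512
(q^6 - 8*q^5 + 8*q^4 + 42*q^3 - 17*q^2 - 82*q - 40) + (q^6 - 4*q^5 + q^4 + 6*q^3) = 2*q^6 - 12*q^5 + 9*q^4 + 48*q^3 - 17*q^2 - 82*q - 40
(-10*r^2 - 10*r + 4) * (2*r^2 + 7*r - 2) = -20*r^4 - 90*r^3 - 42*r^2 + 48*r - 8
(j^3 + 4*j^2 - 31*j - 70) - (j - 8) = j^3 + 4*j^2 - 32*j - 62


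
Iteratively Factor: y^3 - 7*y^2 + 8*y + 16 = (y - 4)*(y^2 - 3*y - 4) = (y - 4)*(y + 1)*(y - 4)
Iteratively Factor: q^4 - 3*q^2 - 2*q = (q + 1)*(q^3 - q^2 - 2*q) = (q + 1)^2*(q^2 - 2*q) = (q - 2)*(q + 1)^2*(q)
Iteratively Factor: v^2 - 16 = (v - 4)*(v + 4)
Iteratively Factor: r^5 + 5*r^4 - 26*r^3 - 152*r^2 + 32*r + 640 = (r - 2)*(r^4 + 7*r^3 - 12*r^2 - 176*r - 320) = (r - 2)*(r + 4)*(r^3 + 3*r^2 - 24*r - 80) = (r - 5)*(r - 2)*(r + 4)*(r^2 + 8*r + 16) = (r - 5)*(r - 2)*(r + 4)^2*(r + 4)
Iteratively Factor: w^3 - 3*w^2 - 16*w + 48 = (w - 3)*(w^2 - 16) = (w - 4)*(w - 3)*(w + 4)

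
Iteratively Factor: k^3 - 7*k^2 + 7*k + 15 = (k - 5)*(k^2 - 2*k - 3) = (k - 5)*(k - 3)*(k + 1)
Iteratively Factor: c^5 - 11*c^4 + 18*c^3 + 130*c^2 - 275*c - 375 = (c - 5)*(c^4 - 6*c^3 - 12*c^2 + 70*c + 75) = (c - 5)*(c + 1)*(c^3 - 7*c^2 - 5*c + 75) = (c - 5)^2*(c + 1)*(c^2 - 2*c - 15) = (c - 5)^3*(c + 1)*(c + 3)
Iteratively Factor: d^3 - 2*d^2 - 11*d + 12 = (d - 4)*(d^2 + 2*d - 3) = (d - 4)*(d - 1)*(d + 3)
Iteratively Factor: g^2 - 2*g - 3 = (g + 1)*(g - 3)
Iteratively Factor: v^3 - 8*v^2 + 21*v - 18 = (v - 3)*(v^2 - 5*v + 6) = (v - 3)*(v - 2)*(v - 3)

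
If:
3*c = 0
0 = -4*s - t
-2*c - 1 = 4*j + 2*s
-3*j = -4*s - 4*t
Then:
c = 0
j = -2/7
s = 1/14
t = -2/7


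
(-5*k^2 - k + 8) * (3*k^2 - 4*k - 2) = -15*k^4 + 17*k^3 + 38*k^2 - 30*k - 16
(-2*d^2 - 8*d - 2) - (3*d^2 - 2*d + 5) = -5*d^2 - 6*d - 7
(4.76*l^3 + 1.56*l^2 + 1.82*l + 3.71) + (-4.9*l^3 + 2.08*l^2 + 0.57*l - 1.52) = -0.140000000000001*l^3 + 3.64*l^2 + 2.39*l + 2.19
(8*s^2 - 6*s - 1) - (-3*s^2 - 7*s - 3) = 11*s^2 + s + 2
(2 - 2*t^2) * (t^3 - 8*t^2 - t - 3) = -2*t^5 + 16*t^4 + 4*t^3 - 10*t^2 - 2*t - 6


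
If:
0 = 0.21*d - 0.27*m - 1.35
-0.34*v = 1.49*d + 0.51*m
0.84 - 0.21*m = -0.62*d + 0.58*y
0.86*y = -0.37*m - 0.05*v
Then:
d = -1.93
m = -6.50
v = 18.21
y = 1.74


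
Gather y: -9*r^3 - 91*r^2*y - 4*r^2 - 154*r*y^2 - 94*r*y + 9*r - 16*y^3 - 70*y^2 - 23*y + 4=-9*r^3 - 4*r^2 + 9*r - 16*y^3 + y^2*(-154*r - 70) + y*(-91*r^2 - 94*r - 23) + 4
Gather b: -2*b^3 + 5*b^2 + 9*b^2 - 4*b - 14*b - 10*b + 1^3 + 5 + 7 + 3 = -2*b^3 + 14*b^2 - 28*b + 16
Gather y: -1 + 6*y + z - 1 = 6*y + z - 2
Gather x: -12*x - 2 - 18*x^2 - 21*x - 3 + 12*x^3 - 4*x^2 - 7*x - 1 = 12*x^3 - 22*x^2 - 40*x - 6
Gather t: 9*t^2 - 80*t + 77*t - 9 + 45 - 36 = 9*t^2 - 3*t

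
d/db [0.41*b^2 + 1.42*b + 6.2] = 0.82*b + 1.42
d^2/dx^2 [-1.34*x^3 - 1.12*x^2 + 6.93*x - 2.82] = -8.04*x - 2.24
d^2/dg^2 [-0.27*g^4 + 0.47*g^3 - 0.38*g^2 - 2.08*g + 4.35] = -3.24*g^2 + 2.82*g - 0.76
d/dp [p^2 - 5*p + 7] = 2*p - 5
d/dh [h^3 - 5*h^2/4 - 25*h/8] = 3*h^2 - 5*h/2 - 25/8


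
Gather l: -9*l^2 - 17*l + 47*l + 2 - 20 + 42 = -9*l^2 + 30*l + 24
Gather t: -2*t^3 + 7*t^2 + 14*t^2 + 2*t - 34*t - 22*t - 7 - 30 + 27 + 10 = -2*t^3 + 21*t^2 - 54*t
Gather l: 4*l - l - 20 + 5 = 3*l - 15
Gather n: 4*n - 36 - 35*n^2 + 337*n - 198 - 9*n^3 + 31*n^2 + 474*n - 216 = -9*n^3 - 4*n^2 + 815*n - 450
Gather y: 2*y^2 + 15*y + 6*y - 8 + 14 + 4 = 2*y^2 + 21*y + 10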